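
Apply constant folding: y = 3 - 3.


3 - 3 = 0 at compile time
Optimized: y = 0


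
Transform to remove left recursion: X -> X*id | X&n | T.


Left-recursive alternatives: X*id, X&n; non-recursive: T
Introduce X': X -> TX', X' -> *idX' | &nX' | ε


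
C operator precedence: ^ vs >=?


'>=' is relational (level 7); '^' is bitwise XOR (level 4)
Higher level binds tighter
'>=' has higher precedence than '^'


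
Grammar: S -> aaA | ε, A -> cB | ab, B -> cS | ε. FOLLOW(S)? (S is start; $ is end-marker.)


$ ∈ FOLLOW(S). For each A -> αBβ: add FIRST(β)\{ε} to FOLLOW(B); if β nullable, add FOLLOW(A).
FOLLOW(S) = {$}


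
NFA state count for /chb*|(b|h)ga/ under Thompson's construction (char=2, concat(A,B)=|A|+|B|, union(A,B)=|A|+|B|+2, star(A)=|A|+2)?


Syntax tree has 7 char leaf(s), 2 union(s), 1 star(s)
chars contribute 7×2 = 14; each union adds +2; each star adds +2
Total: 14 + 4 + 2 = 20 states


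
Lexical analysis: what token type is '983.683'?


Pattern: digits with a decimal point
Type: FLOAT_LITERAL


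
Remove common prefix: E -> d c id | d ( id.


Common prefix: 'd'
Factored: E -> d E', E' -> c id | ( id


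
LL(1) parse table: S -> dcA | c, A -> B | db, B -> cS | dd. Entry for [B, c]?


For [B, c]: 'c' ∈ FIRST(cS)
Entry: B -> cS


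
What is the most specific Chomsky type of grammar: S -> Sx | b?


Left-linear: every RHS is a terminal or one nonterminal followed by a terminal
Classification: Type 3 (Regular)


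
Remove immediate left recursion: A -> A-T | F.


Left-recursive alternatives: A-T; non-recursive: F
Introduce A': A -> FA', A' -> -TA' | ε


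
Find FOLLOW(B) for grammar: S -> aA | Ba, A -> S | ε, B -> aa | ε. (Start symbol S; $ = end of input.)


$ ∈ FOLLOW(S). For each A -> αBβ: add FIRST(β)\{ε} to FOLLOW(B); if β nullable, add FOLLOW(A).
FOLLOW(B) = {a}


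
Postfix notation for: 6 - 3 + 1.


Left to right (same or higher precedence on left)
Postfix: 6 3 - 1 +


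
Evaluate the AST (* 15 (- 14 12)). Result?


Evaluate inner: (- 14 12) = 2
Evaluate root: (* 15 2) = 30
Result: 30


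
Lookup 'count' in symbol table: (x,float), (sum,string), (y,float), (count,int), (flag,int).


Lookup 'count' → type int


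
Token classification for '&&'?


Pattern: operator symbol
Type: OPERATOR


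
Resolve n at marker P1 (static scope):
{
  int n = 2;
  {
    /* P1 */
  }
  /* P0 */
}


P1's block does not declare n; resolves to the enclosing declaration at depth 0
n = 2


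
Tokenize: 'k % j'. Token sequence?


Scan left to right, longest-match per lexeme
Tokens: ID(k), OP(%), ID(j)


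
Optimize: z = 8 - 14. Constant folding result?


8 - 14 = -6 at compile time
Optimized: z = -6


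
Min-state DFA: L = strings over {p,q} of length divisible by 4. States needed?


Track length mod 4: states 0..3, accept at 0
Minimal DFA: 4 states


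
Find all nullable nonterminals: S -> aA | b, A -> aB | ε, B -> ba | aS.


A nonterminal is nullable iff some alternative derives ε (directly, or every symbol in it is nullable)
Nullable: {A}


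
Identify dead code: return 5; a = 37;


statement follows a return and is unreachable
Dead: 'a = 37'


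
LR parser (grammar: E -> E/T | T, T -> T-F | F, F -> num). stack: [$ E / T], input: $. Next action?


handle 'E/T' on top; lookahead ∈ FOLLOW(E) = {/, $}
Action: reduce (E -> E/T)


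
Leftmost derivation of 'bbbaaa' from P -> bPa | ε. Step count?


Derivation: P => bPa => bbPaa => bbbPaaa => bbbaaa
Steps: 4


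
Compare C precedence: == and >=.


'>=' is relational (level 7); '==' is equality (level 6)
Higher level binds tighter
'>=' has higher precedence than '=='


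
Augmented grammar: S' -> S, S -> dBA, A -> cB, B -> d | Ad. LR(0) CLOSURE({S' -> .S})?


Start: S' -> .S
For each item with dot before a nonterminal B, add B -> .γ for every B-production
Closure: [S' -> .S, S -> .dBA]


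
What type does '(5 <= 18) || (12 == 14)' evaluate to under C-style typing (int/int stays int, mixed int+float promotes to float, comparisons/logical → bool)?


Operand types: bool || bool
Rule: logical operators take bool operands and yield bool
Result type: bool


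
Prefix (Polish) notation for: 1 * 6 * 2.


left-to-right (same/higher precedence on left): tree is (* (* 1 6) 2)
Prefix: * * 1 6 2


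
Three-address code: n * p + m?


Break into single-operator statements:
t1 = n * p
t2 = t1 + m


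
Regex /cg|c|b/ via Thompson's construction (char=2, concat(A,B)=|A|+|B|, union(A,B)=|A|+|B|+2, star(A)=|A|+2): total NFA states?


Syntax tree has 4 char leaf(s), 2 union(s), 0 star(s)
chars contribute 4×2 = 8; each union adds +2; each star adds +2
Total: 8 + 4 + 0 = 12 states


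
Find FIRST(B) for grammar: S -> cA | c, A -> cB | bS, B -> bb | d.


Per alternative of B: FIRST(bb) = {b}; FIRST(d) = {d}
FIRST(B) = {b, d}


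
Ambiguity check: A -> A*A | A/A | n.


'n*n/n' has two parse trees (no precedence encoded between * and /)
Ambiguous


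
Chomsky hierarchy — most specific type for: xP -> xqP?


LHS has context (more than one symbol) and |LHS| ≤ |RHS|
Classification: Type 1 (Context-Sensitive)


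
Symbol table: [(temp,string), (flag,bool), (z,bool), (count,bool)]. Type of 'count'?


Lookup 'count' → type bool


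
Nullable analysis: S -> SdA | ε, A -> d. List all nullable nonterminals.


A nonterminal is nullable iff some alternative derives ε (directly, or every symbol in it is nullable)
Nullable: {S}


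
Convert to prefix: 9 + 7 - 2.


left-to-right (same/higher precedence on left): tree is (- (+ 9 7) 2)
Prefix: - + 9 7 2


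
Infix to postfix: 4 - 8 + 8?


Left to right (same or higher precedence on left)
Postfix: 4 8 - 8 +


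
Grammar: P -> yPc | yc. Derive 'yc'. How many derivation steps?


Derivation: P => yc
Steps: 1


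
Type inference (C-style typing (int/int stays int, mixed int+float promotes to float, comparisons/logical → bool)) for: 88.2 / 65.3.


Operand types: float / float
Rule: mixed int/float promotes to float; int/int stays int
Result type: float


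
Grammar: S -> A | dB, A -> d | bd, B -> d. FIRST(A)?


Per alternative of A: FIRST(d) = {d}; FIRST(bd) = {b}
FIRST(A) = {b, d}


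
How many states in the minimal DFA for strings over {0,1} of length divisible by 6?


Track length mod 6: states 0..5, accept at 0
Minimal DFA: 6 states


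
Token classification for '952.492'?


Pattern: digits with a decimal point
Type: FLOAT_LITERAL


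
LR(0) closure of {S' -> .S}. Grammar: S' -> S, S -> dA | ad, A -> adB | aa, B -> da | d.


Start: S' -> .S
For each item with dot before a nonterminal B, add B -> .γ for every B-production
Closure: [S' -> .S, S -> .dA, S -> .ad]


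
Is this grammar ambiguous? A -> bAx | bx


balanced b^n…x^n: each string has a unique parse
Unambiguous


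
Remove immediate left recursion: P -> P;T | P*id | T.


Left-recursive alternatives: P;T, P*id; non-recursive: T
Introduce P': P -> TP', P' -> ;TP' | *idP' | ε


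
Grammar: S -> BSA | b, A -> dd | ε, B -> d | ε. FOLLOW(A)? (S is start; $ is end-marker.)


$ ∈ FOLLOW(S). For each A -> αBβ: add FIRST(β)\{ε} to FOLLOW(B); if β nullable, add FOLLOW(A).
FOLLOW(A) = {$, d}


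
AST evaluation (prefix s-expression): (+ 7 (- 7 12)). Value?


Evaluate inner: (- 7 12) = -5
Evaluate root: (+ 7 -5) = 2
Result: 2


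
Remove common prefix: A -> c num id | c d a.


Common prefix: 'c'
Factored: A -> c A', A' -> num id | d a


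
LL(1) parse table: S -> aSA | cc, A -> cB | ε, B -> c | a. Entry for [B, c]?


For [B, c]: 'c' ∈ FIRST(c)
Entry: B -> c


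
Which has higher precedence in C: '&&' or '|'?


'|' is bitwise OR (level 3); '&&' is logical AND (level 2)
Higher level binds tighter
'|' has higher precedence than '&&'


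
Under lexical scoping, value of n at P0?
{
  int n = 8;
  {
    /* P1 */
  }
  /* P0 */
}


n declared in the same block as P0
n = 8


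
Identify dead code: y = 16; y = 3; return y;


first assignment to y is overwritten before any read
Dead: 'y = 16'


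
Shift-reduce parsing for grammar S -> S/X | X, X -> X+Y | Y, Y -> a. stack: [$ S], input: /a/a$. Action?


shift '/' to continue S -> S/X
Action: shift


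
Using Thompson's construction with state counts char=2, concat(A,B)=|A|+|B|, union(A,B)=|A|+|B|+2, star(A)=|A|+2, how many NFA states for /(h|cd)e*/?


Syntax tree has 4 char leaf(s), 1 union(s), 1 star(s)
chars contribute 4×2 = 8; each union adds +2; each star adds +2
Total: 8 + 2 + 2 = 12 states


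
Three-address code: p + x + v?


Break into single-operator statements:
t1 = p + x
t2 = t1 + v


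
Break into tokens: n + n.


Scan left to right, longest-match per lexeme
Tokens: ID(n), OP(+), ID(n)


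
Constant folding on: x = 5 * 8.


5 * 8 = 40 at compile time
Optimized: x = 40


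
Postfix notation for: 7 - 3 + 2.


Left to right (same or higher precedence on left)
Postfix: 7 3 - 2 +


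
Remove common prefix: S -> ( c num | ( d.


Common prefix: '('
Factored: S -> ( S', S' -> c num | d


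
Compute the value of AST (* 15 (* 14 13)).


Evaluate inner: (* 14 13) = 182
Evaluate root: (* 15 182) = 2730
Result: 2730


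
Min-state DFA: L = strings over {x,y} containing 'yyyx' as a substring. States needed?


KMP-style automaton: 4 progress states + 1 absorbing accept = 5
Minimal DFA: 5 states


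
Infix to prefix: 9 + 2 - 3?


left-to-right (same/higher precedence on left): tree is (- (+ 9 2) 3)
Prefix: - + 9 2 3


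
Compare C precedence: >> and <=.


'>>' is shift (level 8); '<=' is relational (level 7)
Higher level binds tighter
'>>' has higher precedence than '<='


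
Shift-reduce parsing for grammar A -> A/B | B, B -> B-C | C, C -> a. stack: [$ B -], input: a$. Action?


no handle; shift 'a'
Action: shift


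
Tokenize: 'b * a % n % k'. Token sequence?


Scan left to right, longest-match per lexeme
Tokens: ID(b), OP(*), ID(a), OP(%), ID(n), OP(%), ID(k)


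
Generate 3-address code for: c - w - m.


Break into single-operator statements:
t1 = c - w
t2 = t1 - m


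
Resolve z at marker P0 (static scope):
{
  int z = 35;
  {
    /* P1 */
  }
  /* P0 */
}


z declared in the same block as P0
z = 35


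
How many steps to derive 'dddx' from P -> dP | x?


Derivation: P => dP => ddP => dddP => dddx
Steps: 4


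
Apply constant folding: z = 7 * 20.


7 * 20 = 140 at compile time
Optimized: z = 140


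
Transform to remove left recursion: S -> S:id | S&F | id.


Left-recursive alternatives: S:id, S&F; non-recursive: id
Introduce S': S -> idS', S' -> :idS' | &FS' | ε


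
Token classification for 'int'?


Pattern: reserved word
Type: KEYWORD


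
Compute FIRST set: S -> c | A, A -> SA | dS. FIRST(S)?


Per alternative of S: FIRST(c) = {c}; FIRST(A) = {c, d}
FIRST(S) = {c, d}


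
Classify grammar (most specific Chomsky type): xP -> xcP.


LHS has context (more than one symbol) and |LHS| ≤ |RHS|
Classification: Type 1 (Context-Sensitive)


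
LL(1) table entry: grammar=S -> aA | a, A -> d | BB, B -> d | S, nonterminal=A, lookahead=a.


For [A, a]: 'a' ∈ FIRST(BB)
Entry: A -> BB


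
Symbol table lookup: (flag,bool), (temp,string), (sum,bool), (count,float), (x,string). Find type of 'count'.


Lookup 'count' → type float


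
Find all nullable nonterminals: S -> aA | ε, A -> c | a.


A nonterminal is nullable iff some alternative derives ε (directly, or every symbol in it is nullable)
Nullable: {S}


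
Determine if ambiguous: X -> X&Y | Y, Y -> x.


precedence layered via separate nonterminal Y: deterministic
Unambiguous


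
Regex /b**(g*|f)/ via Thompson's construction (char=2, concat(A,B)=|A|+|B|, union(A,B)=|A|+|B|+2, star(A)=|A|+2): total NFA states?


Syntax tree has 3 char leaf(s), 1 union(s), 3 star(s)
chars contribute 3×2 = 6; each union adds +2; each star adds +2
Total: 6 + 2 + 6 = 14 states


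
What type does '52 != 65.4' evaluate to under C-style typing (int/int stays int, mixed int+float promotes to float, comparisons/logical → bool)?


Operand types: int != float
Rule: comparison yields bool
Result type: bool


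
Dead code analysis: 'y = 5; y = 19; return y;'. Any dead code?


first assignment to y is overwritten before any read
Dead: 'y = 5'


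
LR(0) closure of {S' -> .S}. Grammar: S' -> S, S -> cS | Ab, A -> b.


Start: S' -> .S
For each item with dot before a nonterminal B, add B -> .γ for every B-production
Closure: [S' -> .S, S -> .cS, S -> .Ab, A -> .b]


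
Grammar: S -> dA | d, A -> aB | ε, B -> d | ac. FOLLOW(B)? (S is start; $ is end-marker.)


$ ∈ FOLLOW(S). For each A -> αBβ: add FIRST(β)\{ε} to FOLLOW(B); if β nullable, add FOLLOW(A).
FOLLOW(B) = {$}


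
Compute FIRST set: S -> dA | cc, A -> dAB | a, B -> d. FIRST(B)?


Per alternative of B: FIRST(d) = {d}
FIRST(B) = {d}


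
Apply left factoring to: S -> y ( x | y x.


Common prefix: 'y'
Factored: S -> y S', S' -> ( x | x


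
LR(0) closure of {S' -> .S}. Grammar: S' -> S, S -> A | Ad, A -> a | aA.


Start: S' -> .S
For each item with dot before a nonterminal B, add B -> .γ for every B-production
Closure: [S' -> .S, S -> .A, S -> .Ad, A -> .a, A -> .aA]


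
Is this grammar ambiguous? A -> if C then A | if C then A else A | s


dangling else: 'if C then if C then s else s' parses two ways
Ambiguous


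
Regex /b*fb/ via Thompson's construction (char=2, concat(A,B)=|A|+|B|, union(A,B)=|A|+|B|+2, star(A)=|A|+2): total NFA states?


Syntax tree has 3 char leaf(s), 0 union(s), 1 star(s)
chars contribute 3×2 = 6; each union adds +2; each star adds +2
Total: 6 + 0 + 2 = 8 states


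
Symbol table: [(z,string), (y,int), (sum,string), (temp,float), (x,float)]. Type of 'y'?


Lookup 'y' → type int


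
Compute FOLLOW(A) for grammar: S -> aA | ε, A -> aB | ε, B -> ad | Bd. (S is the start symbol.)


$ ∈ FOLLOW(S). For each A -> αBβ: add FIRST(β)\{ε} to FOLLOW(B); if β nullable, add FOLLOW(A).
FOLLOW(A) = {$}


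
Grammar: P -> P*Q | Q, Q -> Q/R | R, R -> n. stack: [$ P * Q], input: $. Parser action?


handle 'P*Q' on top; lookahead ∈ FOLLOW(P) = {*, $}
Action: reduce (P -> P*Q)


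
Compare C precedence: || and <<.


'<<' is shift (level 8); '||' is logical OR (level 1)
Higher level binds tighter
'<<' has higher precedence than '||'


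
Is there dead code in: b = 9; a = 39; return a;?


b is assigned but never read
Dead: 'b = 9'


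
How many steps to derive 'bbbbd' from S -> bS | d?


Derivation: S => bS => bbS => bbbS => bbbbS => bbbbd
Steps: 5


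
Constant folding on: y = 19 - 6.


19 - 6 = 13 at compile time
Optimized: y = 13


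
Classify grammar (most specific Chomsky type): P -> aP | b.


Right-linear: every RHS is a terminal or a terminal followed by one nonterminal
Classification: Type 3 (Regular)


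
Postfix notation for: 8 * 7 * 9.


Left to right (same or higher precedence on left)
Postfix: 8 7 * 9 *


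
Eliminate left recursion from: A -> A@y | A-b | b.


Left-recursive alternatives: A@y, A-b; non-recursive: b
Introduce A': A -> bA', A' -> @yA' | -bA' | ε


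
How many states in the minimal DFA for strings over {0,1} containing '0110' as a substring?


KMP-style automaton: 4 progress states + 1 absorbing accept = 5
Minimal DFA: 5 states


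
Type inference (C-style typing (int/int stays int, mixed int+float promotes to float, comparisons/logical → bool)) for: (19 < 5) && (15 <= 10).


Operand types: bool && bool
Rule: logical operators take bool operands and yield bool
Result type: bool


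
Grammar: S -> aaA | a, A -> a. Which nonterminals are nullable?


A nonterminal is nullable iff some alternative derives ε (directly, or every symbol in it is nullable)
Nullable: {}


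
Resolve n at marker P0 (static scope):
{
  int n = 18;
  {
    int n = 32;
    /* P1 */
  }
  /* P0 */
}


n declared in the same block as P0
n = 18


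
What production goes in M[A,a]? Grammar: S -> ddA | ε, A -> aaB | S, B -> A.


For [A, a]: 'a' ∈ FIRST(aaB)
Entry: A -> aaB


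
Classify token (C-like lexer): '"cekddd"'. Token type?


Pattern: double-quoted sequence
Type: STRING_LITERAL


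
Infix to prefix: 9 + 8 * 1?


'*' binds tighter: tree is (+ 9 (* 8 1))
Prefix: + 9 * 8 1


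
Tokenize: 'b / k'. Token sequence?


Scan left to right, longest-match per lexeme
Tokens: ID(b), OP(/), ID(k)


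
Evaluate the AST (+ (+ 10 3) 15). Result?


Evaluate inner: (+ 10 3) = 13
Evaluate root: (+ 13 15) = 28
Result: 28


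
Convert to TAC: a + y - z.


Break into single-operator statements:
t1 = a + y
t2 = t1 - z


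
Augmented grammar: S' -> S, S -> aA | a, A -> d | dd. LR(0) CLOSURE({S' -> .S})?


Start: S' -> .S
For each item with dot before a nonterminal B, add B -> .γ for every B-production
Closure: [S' -> .S, S -> .aA, S -> .a]


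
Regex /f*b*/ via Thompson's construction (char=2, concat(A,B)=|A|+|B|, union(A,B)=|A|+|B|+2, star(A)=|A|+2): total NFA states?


Syntax tree has 2 char leaf(s), 0 union(s), 2 star(s)
chars contribute 2×2 = 4; each union adds +2; each star adds +2
Total: 4 + 0 + 4 = 8 states


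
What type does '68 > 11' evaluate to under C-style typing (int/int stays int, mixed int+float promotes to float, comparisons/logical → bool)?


Operand types: int > int
Rule: comparison yields bool
Result type: bool


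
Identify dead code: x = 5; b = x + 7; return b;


x is read by b's definition; b is returned
No dead code


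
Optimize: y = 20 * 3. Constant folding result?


20 * 3 = 60 at compile time
Optimized: y = 60


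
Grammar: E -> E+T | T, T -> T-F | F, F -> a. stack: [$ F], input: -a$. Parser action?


'F' (not preceded by T-) is the handle for T -> F
Action: reduce (T -> F)


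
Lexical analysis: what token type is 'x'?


Pattern: letter/underscore followed by alphanumerics, not a keyword
Type: IDENTIFIER


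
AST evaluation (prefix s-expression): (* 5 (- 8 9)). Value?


Evaluate inner: (- 8 9) = -1
Evaluate root: (* 5 -1) = -5
Result: -5


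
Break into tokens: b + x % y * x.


Scan left to right, longest-match per lexeme
Tokens: ID(b), OP(+), ID(x), OP(%), ID(y), OP(*), ID(x)


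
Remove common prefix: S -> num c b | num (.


Common prefix: 'num'
Factored: S -> num S', S' -> c b | (


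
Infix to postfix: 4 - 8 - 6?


Left to right (same or higher precedence on left)
Postfix: 4 8 - 6 -


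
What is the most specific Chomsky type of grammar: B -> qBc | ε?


Single nonterminal LHS, but q^n c^n is not regular
Classification: Type 2 (Context-Free)


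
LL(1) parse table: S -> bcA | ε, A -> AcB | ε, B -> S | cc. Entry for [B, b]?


For [B, b]: 'b' ∈ FIRST(S)
Entry: B -> S


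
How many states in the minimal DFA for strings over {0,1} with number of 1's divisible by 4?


Track (count of 1) mod 4: states 0..3, accept at 0
Minimal DFA: 4 states


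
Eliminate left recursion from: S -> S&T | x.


Left-recursive alternatives: S&T; non-recursive: x
Introduce S': S -> xS', S' -> &TS' | ε


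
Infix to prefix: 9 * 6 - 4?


left-to-right (same/higher precedence on left): tree is (- (* 9 6) 4)
Prefix: - * 9 6 4


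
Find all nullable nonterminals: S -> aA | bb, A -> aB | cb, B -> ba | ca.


A nonterminal is nullable iff some alternative derives ε (directly, or every symbol in it is nullable)
Nullable: {}


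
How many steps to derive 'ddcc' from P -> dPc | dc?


Derivation: P => dPc => ddcc
Steps: 2


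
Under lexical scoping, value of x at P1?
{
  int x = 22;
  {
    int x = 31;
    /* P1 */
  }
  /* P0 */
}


x declared in the same block as P1
x = 31


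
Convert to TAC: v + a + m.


Break into single-operator statements:
t1 = v + a
t2 = t1 + m


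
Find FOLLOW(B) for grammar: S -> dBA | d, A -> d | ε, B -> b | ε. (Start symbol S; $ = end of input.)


$ ∈ FOLLOW(S). For each A -> αBβ: add FIRST(β)\{ε} to FOLLOW(B); if β nullable, add FOLLOW(A).
FOLLOW(B) = {$, d}


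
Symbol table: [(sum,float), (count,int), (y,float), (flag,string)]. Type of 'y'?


Lookup 'y' → type float


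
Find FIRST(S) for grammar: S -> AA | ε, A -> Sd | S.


Per alternative of S: FIRST(AA) = {d, ε}; FIRST(ε) = {ε}
FIRST(S) = {d, ε}


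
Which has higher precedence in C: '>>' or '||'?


'>>' is shift (level 8); '||' is logical OR (level 1)
Higher level binds tighter
'>>' has higher precedence than '||'


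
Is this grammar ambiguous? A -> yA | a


right-linear, alternatives start with distinct terminals 'y' vs 'a': unique leftmost derivation
Unambiguous


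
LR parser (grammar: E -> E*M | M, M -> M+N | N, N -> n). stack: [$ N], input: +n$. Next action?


'N' (not preceded by M+) is the handle for M -> N
Action: reduce (M -> N)


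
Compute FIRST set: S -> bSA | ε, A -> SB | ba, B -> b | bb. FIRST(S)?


Per alternative of S: FIRST(bSA) = {b}; FIRST(ε) = {ε}
FIRST(S) = {b, ε}


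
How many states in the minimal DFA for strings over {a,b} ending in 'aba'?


Track the longest suffix of input matching a prefix of 'aba': 4 classes (prefixes of length 0..3)
Minimal DFA: 4 states


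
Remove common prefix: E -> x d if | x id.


Common prefix: 'x'
Factored: E -> x E', E' -> d if | id


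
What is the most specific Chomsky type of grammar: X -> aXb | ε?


Single nonterminal LHS, but a^n b^n is not regular
Classification: Type 2 (Context-Free)


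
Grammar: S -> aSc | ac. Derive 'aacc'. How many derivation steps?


Derivation: S => aSc => aacc
Steps: 2


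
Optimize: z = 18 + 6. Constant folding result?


18 + 6 = 24 at compile time
Optimized: z = 24


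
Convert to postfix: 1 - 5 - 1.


Left to right (same or higher precedence on left)
Postfix: 1 5 - 1 -


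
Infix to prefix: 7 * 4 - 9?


left-to-right (same/higher precedence on left): tree is (- (* 7 4) 9)
Prefix: - * 7 4 9


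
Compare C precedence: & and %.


'%' is multiplicative (level 10); '&' is bitwise AND (level 5)
Higher level binds tighter
'%' has higher precedence than '&'


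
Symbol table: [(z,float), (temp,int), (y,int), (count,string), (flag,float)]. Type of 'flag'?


Lookup 'flag' → type float


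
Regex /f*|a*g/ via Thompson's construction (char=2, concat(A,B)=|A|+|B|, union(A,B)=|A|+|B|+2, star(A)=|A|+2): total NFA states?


Syntax tree has 3 char leaf(s), 1 union(s), 2 star(s)
chars contribute 3×2 = 6; each union adds +2; each star adds +2
Total: 6 + 2 + 4 = 12 states


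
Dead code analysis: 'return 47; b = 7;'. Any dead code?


statement follows a return and is unreachable
Dead: 'b = 7'


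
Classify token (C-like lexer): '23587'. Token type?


Pattern: digits only
Type: INTEGER_LITERAL


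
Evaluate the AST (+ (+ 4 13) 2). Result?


Evaluate inner: (+ 4 13) = 17
Evaluate root: (+ 17 2) = 19
Result: 19


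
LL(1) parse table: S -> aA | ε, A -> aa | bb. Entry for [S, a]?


For [S, a]: 'a' ∈ FIRST(aA)
Entry: S -> aA


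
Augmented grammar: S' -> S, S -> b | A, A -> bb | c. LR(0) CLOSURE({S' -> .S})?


Start: S' -> .S
For each item with dot before a nonterminal B, add B -> .γ for every B-production
Closure: [S' -> .S, S -> .b, S -> .A, A -> .bb, A -> .c]


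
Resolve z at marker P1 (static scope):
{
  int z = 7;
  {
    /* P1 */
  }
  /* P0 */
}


P1's block does not declare z; resolves to the enclosing declaration at depth 0
z = 7


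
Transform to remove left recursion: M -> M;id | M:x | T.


Left-recursive alternatives: M;id, M:x; non-recursive: T
Introduce M': M -> TM', M' -> ;idM' | :xM' | ε


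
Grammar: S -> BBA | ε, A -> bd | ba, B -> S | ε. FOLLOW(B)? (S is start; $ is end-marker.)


$ ∈ FOLLOW(S). For each A -> αBβ: add FIRST(β)\{ε} to FOLLOW(B); if β nullable, add FOLLOW(A).
FOLLOW(B) = {b}


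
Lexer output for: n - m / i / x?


Scan left to right, longest-match per lexeme
Tokens: ID(n), OP(-), ID(m), OP(/), ID(i), OP(/), ID(x)


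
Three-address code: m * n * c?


Break into single-operator statements:
t1 = m * n
t2 = t1 * c


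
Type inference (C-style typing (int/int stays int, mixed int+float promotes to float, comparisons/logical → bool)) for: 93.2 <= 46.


Operand types: float <= int
Rule: comparison yields bool
Result type: bool


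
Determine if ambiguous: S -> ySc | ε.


balanced y^n…c^n: each string has a unique parse
Unambiguous


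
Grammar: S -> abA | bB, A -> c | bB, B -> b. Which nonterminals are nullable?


A nonterminal is nullable iff some alternative derives ε (directly, or every symbol in it is nullable)
Nullable: {}


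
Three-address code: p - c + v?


Break into single-operator statements:
t1 = p - c
t2 = t1 + v


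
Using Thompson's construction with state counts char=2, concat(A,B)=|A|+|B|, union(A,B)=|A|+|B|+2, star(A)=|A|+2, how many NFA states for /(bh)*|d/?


Syntax tree has 3 char leaf(s), 1 union(s), 1 star(s)
chars contribute 3×2 = 6; each union adds +2; each star adds +2
Total: 6 + 2 + 2 = 10 states


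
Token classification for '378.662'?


Pattern: digits with a decimal point
Type: FLOAT_LITERAL


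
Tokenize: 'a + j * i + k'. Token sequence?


Scan left to right, longest-match per lexeme
Tokens: ID(a), OP(+), ID(j), OP(*), ID(i), OP(+), ID(k)


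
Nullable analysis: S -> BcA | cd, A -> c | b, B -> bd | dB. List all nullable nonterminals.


A nonterminal is nullable iff some alternative derives ε (directly, or every symbol in it is nullable)
Nullable: {}


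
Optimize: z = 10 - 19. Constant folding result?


10 - 19 = -9 at compile time
Optimized: z = -9


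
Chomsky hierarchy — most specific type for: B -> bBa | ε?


Single nonterminal LHS, but b^n a^n is not regular
Classification: Type 2 (Context-Free)


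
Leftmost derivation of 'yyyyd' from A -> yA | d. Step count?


Derivation: A => yA => yyA => yyyA => yyyyA => yyyyd
Steps: 5


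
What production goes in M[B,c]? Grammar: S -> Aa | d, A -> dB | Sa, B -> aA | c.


For [B, c]: 'c' ∈ FIRST(c)
Entry: B -> c


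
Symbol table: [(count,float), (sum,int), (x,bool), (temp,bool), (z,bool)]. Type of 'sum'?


Lookup 'sum' → type int


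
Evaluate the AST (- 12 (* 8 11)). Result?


Evaluate inner: (* 8 11) = 88
Evaluate root: (- 12 88) = -76
Result: -76


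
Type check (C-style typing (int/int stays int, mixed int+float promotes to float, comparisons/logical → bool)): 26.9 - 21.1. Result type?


Operand types: float - float
Rule: mixed int/float promotes to float; int/int stays int
Result type: float


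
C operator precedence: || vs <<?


'<<' is shift (level 8); '||' is logical OR (level 1)
Higher level binds tighter
'<<' has higher precedence than '||'


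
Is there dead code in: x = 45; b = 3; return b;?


x is assigned but never read
Dead: 'x = 45'


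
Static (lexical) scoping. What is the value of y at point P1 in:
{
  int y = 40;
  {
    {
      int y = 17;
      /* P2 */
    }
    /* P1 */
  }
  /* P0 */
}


P1's block does not declare y; resolves to the enclosing declaration at depth 0
y = 40


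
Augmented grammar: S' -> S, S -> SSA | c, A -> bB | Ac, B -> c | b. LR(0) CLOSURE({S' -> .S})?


Start: S' -> .S
For each item with dot before a nonterminal B, add B -> .γ for every B-production
Closure: [S' -> .S, S -> .SSA, S -> .c]


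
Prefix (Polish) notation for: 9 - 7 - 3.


left-to-right (same/higher precedence on left): tree is (- (- 9 7) 3)
Prefix: - - 9 7 3


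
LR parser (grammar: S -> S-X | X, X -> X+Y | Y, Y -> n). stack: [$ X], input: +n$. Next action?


shift '+' to continue X -> X+Y
Action: shift


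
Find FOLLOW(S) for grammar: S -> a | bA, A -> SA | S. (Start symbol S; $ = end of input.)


$ ∈ FOLLOW(S). For each A -> αBβ: add FIRST(β)\{ε} to FOLLOW(B); if β nullable, add FOLLOW(A).
FOLLOW(S) = {$, a, b}


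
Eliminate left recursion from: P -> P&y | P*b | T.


Left-recursive alternatives: P&y, P*b; non-recursive: T
Introduce P': P -> TP', P' -> &yP' | *bP' | ε


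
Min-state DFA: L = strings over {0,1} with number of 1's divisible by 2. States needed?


Track (count of 1) mod 2: states 0..1, accept at 0
Minimal DFA: 2 states


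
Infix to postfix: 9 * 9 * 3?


Left to right (same or higher precedence on left)
Postfix: 9 9 * 3 *


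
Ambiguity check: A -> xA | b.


right-linear, alternatives start with distinct terminals 'x' vs 'b': unique leftmost derivation
Unambiguous


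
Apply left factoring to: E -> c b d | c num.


Common prefix: 'c'
Factored: E -> c E', E' -> b d | num


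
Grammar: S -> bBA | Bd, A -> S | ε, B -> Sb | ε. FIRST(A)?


Per alternative of A: FIRST(S) = {b, d}; FIRST(ε) = {ε}
FIRST(A) = {b, d, ε}


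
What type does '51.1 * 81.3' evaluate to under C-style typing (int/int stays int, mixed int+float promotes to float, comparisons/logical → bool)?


Operand types: float * float
Rule: mixed int/float promotes to float; int/int stays int
Result type: float


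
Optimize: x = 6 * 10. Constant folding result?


6 * 10 = 60 at compile time
Optimized: x = 60


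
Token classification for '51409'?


Pattern: digits only
Type: INTEGER_LITERAL


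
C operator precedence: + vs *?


'*' is multiplicative (level 10); '+' is additive (level 9)
Higher level binds tighter
'*' has higher precedence than '+'


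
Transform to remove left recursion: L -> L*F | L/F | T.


Left-recursive alternatives: L*F, L/F; non-recursive: T
Introduce L': L -> TL', L' -> *FL' | /FL' | ε


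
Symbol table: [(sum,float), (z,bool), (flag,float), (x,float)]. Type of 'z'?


Lookup 'z' → type bool


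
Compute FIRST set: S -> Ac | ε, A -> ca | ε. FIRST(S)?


Per alternative of S: FIRST(Ac) = {c}; FIRST(ε) = {ε}
FIRST(S) = {c, ε}


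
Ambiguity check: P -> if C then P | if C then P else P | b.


dangling else: 'if C then if C then b else b' parses two ways
Ambiguous


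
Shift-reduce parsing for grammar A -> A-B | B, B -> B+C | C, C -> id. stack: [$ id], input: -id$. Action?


'id' on top is the handle for C -> id
Action: reduce (C -> id)


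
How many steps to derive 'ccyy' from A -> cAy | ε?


Derivation: A => cAy => ccAyy => ccyy
Steps: 3


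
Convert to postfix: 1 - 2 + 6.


Left to right (same or higher precedence on left)
Postfix: 1 2 - 6 +


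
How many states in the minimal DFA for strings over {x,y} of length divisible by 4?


Track length mod 4: states 0..3, accept at 0
Minimal DFA: 4 states


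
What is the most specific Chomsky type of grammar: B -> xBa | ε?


Single nonterminal LHS, but x^n a^n is not regular
Classification: Type 2 (Context-Free)


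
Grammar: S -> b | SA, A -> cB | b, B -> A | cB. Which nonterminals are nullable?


A nonterminal is nullable iff some alternative derives ε (directly, or every symbol in it is nullable)
Nullable: {}


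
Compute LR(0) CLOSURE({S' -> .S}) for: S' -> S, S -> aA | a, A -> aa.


Start: S' -> .S
For each item with dot before a nonterminal B, add B -> .γ for every B-production
Closure: [S' -> .S, S -> .aA, S -> .a]


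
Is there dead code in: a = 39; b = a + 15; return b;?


a is read by b's definition; b is returned
No dead code


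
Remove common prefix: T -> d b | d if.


Common prefix: 'd'
Factored: T -> d T', T' -> b | if


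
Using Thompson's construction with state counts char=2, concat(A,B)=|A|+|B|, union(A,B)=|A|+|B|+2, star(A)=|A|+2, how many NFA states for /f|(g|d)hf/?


Syntax tree has 5 char leaf(s), 2 union(s), 0 star(s)
chars contribute 5×2 = 10; each union adds +2; each star adds +2
Total: 10 + 4 + 0 = 14 states


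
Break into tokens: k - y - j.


Scan left to right, longest-match per lexeme
Tokens: ID(k), OP(-), ID(y), OP(-), ID(j)


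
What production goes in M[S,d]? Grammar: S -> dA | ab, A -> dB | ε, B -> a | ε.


For [S, d]: 'd' ∈ FIRST(dA)
Entry: S -> dA


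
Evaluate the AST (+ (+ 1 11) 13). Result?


Evaluate inner: (+ 1 11) = 12
Evaluate root: (+ 12 13) = 25
Result: 25


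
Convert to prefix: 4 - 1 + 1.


left-to-right (same/higher precedence on left): tree is (+ (- 4 1) 1)
Prefix: + - 4 1 1


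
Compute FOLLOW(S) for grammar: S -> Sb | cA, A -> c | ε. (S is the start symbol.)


$ ∈ FOLLOW(S). For each A -> αBβ: add FIRST(β)\{ε} to FOLLOW(B); if β nullable, add FOLLOW(A).
FOLLOW(S) = {$, b}


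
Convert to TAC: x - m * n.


Break into single-operator statements:
t1 = m * n
t2 = x - t1


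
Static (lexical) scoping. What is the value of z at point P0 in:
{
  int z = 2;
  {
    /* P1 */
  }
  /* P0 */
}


z declared in the same block as P0
z = 2


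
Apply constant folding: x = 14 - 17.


14 - 17 = -3 at compile time
Optimized: x = -3


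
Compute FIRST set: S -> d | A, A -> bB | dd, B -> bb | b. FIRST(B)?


Per alternative of B: FIRST(bb) = {b}; FIRST(b) = {b}
FIRST(B) = {b}


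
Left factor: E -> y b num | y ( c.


Common prefix: 'y'
Factored: E -> y E', E' -> b num | ( c


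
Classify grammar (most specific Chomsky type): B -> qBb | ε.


Single nonterminal LHS, but q^n b^n is not regular
Classification: Type 2 (Context-Free)


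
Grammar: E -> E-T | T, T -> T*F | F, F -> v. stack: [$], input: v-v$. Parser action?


no handle on stack; shift 'v'
Action: shift


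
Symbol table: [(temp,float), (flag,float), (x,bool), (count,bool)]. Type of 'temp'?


Lookup 'temp' → type float


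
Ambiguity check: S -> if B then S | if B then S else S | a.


dangling else: 'if B then if B then a else a' parses two ways
Ambiguous


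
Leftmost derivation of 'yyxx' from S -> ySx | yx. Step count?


Derivation: S => ySx => yyxx
Steps: 2


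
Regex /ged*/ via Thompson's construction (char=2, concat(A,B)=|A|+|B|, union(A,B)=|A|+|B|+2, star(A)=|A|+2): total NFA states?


Syntax tree has 3 char leaf(s), 0 union(s), 1 star(s)
chars contribute 3×2 = 6; each union adds +2; each star adds +2
Total: 6 + 0 + 2 = 8 states


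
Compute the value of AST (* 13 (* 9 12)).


Evaluate inner: (* 9 12) = 108
Evaluate root: (* 13 108) = 1404
Result: 1404


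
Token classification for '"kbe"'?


Pattern: double-quoted sequence
Type: STRING_LITERAL


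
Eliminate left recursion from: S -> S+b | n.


Left-recursive alternatives: S+b; non-recursive: n
Introduce S': S -> nS', S' -> +bS' | ε


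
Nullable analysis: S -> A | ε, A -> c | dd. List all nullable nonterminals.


A nonterminal is nullable iff some alternative derives ε (directly, or every symbol in it is nullable)
Nullable: {S}


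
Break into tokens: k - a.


Scan left to right, longest-match per lexeme
Tokens: ID(k), OP(-), ID(a)


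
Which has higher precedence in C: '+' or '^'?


'+' is additive (level 9); '^' is bitwise XOR (level 4)
Higher level binds tighter
'+' has higher precedence than '^'


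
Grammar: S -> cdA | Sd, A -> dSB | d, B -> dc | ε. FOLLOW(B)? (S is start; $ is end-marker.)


$ ∈ FOLLOW(S). For each A -> αBβ: add FIRST(β)\{ε} to FOLLOW(B); if β nullable, add FOLLOW(A).
FOLLOW(B) = {$, d}


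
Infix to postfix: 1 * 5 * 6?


Left to right (same or higher precedence on left)
Postfix: 1 5 * 6 *


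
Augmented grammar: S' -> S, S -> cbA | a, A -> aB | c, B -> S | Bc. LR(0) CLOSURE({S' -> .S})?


Start: S' -> .S
For each item with dot before a nonterminal B, add B -> .γ for every B-production
Closure: [S' -> .S, S -> .cbA, S -> .a]


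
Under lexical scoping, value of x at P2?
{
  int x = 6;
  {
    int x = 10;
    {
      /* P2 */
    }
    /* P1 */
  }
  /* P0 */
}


P2's block does not declare x; resolves to the enclosing declaration at depth 1
x = 10


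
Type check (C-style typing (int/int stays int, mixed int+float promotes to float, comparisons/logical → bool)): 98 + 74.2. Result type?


Operand types: int + float
Rule: mixed int/float promotes to float; int/int stays int
Result type: float


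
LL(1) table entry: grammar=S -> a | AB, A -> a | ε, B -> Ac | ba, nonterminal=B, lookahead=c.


For [B, c]: 'c' ∈ FIRST(Ac)
Entry: B -> Ac


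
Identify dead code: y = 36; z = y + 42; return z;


y is read by z's definition; z is returned
No dead code


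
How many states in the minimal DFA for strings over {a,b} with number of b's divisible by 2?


Track (count of b) mod 2: states 0..1, accept at 0
Minimal DFA: 2 states


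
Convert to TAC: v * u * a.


Break into single-operator statements:
t1 = v * u
t2 = t1 * a


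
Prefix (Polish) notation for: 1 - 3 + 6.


left-to-right (same/higher precedence on left): tree is (+ (- 1 3) 6)
Prefix: + - 1 3 6


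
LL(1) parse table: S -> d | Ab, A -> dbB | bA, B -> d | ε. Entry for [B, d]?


For [B, d]: 'd' ∈ FIRST(d)
Entry: B -> d


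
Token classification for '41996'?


Pattern: digits only
Type: INTEGER_LITERAL


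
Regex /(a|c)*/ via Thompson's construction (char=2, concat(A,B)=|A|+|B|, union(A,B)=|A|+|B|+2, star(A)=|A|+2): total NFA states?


Syntax tree has 2 char leaf(s), 1 union(s), 1 star(s)
chars contribute 2×2 = 4; each union adds +2; each star adds +2
Total: 4 + 2 + 2 = 8 states


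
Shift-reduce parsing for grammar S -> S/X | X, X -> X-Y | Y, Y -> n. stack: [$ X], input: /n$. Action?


lookahead ∉ {-} so X won't extend; reduce S -> X
Action: reduce (S -> X)


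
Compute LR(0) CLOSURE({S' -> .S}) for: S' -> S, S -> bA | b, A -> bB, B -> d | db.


Start: S' -> .S
For each item with dot before a nonterminal B, add B -> .γ for every B-production
Closure: [S' -> .S, S -> .bA, S -> .b]


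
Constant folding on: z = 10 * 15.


10 * 15 = 150 at compile time
Optimized: z = 150


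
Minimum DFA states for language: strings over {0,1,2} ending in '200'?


Track the longest suffix of input matching a prefix of '200': 4 classes (prefixes of length 0..3)
Minimal DFA: 4 states


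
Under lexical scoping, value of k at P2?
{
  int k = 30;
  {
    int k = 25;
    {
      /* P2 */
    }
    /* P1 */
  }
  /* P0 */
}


P2's block does not declare k; resolves to the enclosing declaration at depth 1
k = 25


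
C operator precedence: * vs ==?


'*' is multiplicative (level 10); '==' is equality (level 6)
Higher level binds tighter
'*' has higher precedence than '=='


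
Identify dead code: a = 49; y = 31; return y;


a is assigned but never read
Dead: 'a = 49'


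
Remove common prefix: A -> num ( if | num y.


Common prefix: 'num'
Factored: A -> num A', A' -> ( if | y


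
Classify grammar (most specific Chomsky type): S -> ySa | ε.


Single nonterminal LHS, but y^n a^n is not regular
Classification: Type 2 (Context-Free)


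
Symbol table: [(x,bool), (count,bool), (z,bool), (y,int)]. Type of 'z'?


Lookup 'z' → type bool


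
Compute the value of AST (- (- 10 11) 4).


Evaluate inner: (- 10 11) = -1
Evaluate root: (- -1 4) = -5
Result: -5


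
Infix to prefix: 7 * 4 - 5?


left-to-right (same/higher precedence on left): tree is (- (* 7 4) 5)
Prefix: - * 7 4 5
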